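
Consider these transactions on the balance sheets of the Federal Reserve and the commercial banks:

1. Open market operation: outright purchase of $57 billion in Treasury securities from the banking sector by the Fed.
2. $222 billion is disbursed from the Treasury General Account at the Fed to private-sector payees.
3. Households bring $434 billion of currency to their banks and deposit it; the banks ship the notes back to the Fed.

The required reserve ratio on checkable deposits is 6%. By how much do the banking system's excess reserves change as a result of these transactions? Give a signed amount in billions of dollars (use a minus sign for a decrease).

OMO purchase (from banks) $57 billion: reserves +$57B, deposits 0.
Government spending $222 billion: reserves +$222B, deposits +$222B.
Currency deposit $434 billion: reserves +$434B, deposits +$434B.
Totals: Δreserves = +$713B, Δdeposits = +$656B.
Δrequired reserves = 6% × +$656B = +$39.36B.
Δexcess reserves = Δreserves − Δrequired = +$713B − (+$39.36B) = +$673.64 billion.

+$673.64 billion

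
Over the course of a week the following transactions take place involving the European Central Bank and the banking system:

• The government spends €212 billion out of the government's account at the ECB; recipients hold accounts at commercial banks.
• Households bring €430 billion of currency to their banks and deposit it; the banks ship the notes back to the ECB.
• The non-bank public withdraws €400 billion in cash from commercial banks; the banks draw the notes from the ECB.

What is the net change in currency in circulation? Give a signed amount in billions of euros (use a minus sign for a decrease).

-€30 billion

Government spending €212 billion: no currency enters or leaves circulation → 0.
Currency deposit €430 billion: notes return to the central bank → −€430B.
Currency withdrawal €400 billion: notes leave the central bank → +€400B.
Net: 0 − 430 + 400 = -€30 billion.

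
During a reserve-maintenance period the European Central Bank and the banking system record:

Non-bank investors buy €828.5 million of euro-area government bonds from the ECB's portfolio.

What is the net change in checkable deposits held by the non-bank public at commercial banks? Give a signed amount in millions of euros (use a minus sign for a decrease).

ECB balance sheet:
  Assets:      Securities −€828.5M
  Liabilities: Bank reserves −€828.5M
Commercial banking system:
  Assets:      Reserves at CB −€828.5M
  Liabilities: Checkable deposits −€828.5M
So the change in checkable deposits held by the non-bank public at commercial banks is -€828.5 million.

-€828.5 million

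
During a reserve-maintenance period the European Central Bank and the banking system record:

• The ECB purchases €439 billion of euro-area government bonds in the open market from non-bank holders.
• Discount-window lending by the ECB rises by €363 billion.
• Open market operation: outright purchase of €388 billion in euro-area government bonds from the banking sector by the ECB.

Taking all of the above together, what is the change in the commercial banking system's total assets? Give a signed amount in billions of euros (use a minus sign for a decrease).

Asset purchase (from non-banks) €439 billion: bank balance sheets expand → +€439B.
Discount-window loan €363 billion: bank balance sheets expand → +€363B.
OMO purchase (from banks) €388 billion: just an asset swap on bank balance sheets → 0.
Net: 439 + 363 + 0 = +€802 billion.

+€802 billion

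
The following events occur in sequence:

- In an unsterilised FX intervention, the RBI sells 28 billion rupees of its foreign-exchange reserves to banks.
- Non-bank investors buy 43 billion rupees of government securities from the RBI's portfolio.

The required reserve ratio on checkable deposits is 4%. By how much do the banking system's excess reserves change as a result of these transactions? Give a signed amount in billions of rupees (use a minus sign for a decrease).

-69.28 billion

FX sale 28 billion rupees: reserves −28B, deposits 0.
Asset sale (to non-banks) 43 billion rupees: reserves −43B, deposits −43B.
Totals: Δreserves = −71B, Δdeposits = −43B.
Δrequired reserves = 4% × −43B = −1.72B.
Δexcess reserves = Δreserves − Δrequired = −71B − (−1.72B) = -69.28 billion.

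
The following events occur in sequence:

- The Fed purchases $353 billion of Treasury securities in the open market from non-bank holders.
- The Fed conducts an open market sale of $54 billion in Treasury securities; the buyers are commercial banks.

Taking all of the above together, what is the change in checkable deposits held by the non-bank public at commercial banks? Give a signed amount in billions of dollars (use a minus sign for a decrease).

Asset purchase (from non-banks) $353 billion: non-bank counterparties' bank balances rise → +$353B.
OMO sale (to banks) $54 billion: the counterparty is a bank, so public deposits are unchanged → 0.
Net: 353 + 0 = +$353 billion.

+$353 billion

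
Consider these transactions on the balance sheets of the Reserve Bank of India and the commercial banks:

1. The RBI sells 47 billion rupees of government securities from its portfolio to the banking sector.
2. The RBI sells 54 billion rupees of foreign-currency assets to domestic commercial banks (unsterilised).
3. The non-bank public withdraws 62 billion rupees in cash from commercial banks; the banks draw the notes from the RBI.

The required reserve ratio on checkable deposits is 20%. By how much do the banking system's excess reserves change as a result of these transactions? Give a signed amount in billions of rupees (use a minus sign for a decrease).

-150.6 billion

OMO sale (to banks) 47 billion rupees: reserves −47B, deposits 0.
FX sale 54 billion rupees: reserves −54B, deposits 0.
Currency withdrawal 62 billion rupees: reserves −62B, deposits −62B.
Totals: Δreserves = −163B, Δdeposits = −62B.
Δrequired reserves = 20% × −62B = −12.4B.
Δexcess reserves = Δreserves − Δrequired = −163B − (−12.4B) = -150.6 billion.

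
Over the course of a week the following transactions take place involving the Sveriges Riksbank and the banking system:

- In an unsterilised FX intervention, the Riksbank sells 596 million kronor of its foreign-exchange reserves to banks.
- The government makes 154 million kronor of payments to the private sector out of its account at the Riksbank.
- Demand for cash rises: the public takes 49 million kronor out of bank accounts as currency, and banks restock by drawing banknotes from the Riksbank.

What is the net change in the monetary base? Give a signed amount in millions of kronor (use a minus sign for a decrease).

-442 million

Riksbank balance sheet:
  Assets:      Foreign assets −596M
  Liabilities: Bank reserves −491M, Currency in circulation +49M, Government deposits −154M
Commercial banking system:
  Assets:      Reserves at CB −491M, Foreign assets +596M
  Liabilities: Checkable deposits +105M
Monetary base = currency + reserves: +49M + (−491M) = -442 million.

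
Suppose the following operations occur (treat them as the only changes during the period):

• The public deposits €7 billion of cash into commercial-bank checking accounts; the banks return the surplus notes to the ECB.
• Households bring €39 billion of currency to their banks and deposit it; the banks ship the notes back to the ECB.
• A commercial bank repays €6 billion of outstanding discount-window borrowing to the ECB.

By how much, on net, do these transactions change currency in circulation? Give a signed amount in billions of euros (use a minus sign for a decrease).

-€46 billion

Currency deposit €7 billion: notes return to the central bank → −€7B.
Currency deposit €39 billion: notes return to the central bank → −€39B.
Discount-window repayment €6 billion: no currency enters or leaves circulation → 0.
Net: −7 − 39 + 0 = -€46 billion.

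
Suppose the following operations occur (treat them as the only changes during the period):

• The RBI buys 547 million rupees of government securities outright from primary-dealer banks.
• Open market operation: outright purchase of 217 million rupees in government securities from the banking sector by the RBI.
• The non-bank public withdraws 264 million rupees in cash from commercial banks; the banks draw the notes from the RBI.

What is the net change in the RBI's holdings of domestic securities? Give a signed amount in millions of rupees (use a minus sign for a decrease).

+764 million

OMO purchase (from banks) 547 million rupees: securities added to the RBI's portfolio → +547M.
OMO purchase (from banks) 217 million rupees: securities added to the RBI's portfolio → +217M.
Currency withdrawal 264 million rupees: the RBI's securities portfolio is untouched → 0.
Net: 547 + 217 + 0 = +764 million.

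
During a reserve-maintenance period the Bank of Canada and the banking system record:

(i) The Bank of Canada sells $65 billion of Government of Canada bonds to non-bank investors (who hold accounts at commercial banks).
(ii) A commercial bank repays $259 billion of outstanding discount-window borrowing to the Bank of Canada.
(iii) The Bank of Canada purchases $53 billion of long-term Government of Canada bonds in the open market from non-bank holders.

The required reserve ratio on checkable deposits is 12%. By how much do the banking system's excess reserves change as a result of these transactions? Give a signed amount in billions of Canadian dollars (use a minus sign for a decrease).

-$269.56 billion

Asset sale (to non-banks) $65 billion: reserves −$65B, deposits −$65B.
Discount-window repayment $259 billion: reserves −$259B, deposits 0.
Asset purchase (from non-banks) $53 billion: reserves +$53B, deposits +$53B.
Totals: Δreserves = −$271B, Δdeposits = −$12B.
Δrequired reserves = 12% × −$12B = −$1.44B.
Δexcess reserves = Δreserves − Δrequired = −$271B − (−$1.44B) = -$269.56 billion.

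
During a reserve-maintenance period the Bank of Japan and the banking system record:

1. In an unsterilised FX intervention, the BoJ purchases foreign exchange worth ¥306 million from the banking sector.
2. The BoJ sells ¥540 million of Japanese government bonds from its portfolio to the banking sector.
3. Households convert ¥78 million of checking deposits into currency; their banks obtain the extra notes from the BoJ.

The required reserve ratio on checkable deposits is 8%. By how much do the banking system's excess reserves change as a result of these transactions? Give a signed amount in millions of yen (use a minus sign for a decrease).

-¥305.76 million

FX purchase ¥306 million: reserves +¥306M, deposits 0.
OMO sale (to banks) ¥540 million: reserves −¥540M, deposits 0.
Currency withdrawal ¥78 million: reserves −¥78M, deposits −¥78M.
Totals: Δreserves = −¥312M, Δdeposits = −¥78M.
Δrequired reserves = 8% × −¥78M = −¥6.24M.
Δexcess reserves = Δreserves − Δrequired = −¥312M − (−¥6.24M) = -¥305.76 million.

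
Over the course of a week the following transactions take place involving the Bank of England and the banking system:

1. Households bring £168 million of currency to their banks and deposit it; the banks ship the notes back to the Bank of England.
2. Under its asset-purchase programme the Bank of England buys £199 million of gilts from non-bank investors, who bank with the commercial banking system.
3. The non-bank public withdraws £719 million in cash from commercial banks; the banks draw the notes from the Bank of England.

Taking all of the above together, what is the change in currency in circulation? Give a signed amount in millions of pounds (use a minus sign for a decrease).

+£551 million

Bank of England balance sheet:
  Assets:      Securities +£199M
  Liabilities: Bank reserves −£352M, Currency in circulation +£551M
So the change in currency in circulation is +£551 million.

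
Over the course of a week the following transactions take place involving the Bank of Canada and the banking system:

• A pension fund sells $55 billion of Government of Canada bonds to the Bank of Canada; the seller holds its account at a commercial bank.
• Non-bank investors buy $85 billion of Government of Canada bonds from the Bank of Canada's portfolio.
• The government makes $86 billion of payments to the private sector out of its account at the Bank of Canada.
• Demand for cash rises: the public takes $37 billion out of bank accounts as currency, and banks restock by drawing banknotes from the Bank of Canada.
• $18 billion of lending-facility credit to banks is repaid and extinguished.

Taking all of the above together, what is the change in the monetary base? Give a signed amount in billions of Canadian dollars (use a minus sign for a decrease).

+$38 billion

Asset purchase (from non-banks) $55 billion: Bank of Canada balance sheet expands → +$55B.
Asset sale (to non-banks) $85 billion: Bank of Canada balance sheet contracts → −$85B.
Government spending $86 billion: a non-base liability converts back to reserves → +$86B.
Currency withdrawal $37 billion: just a shift between currency and reserves — both are base money → 0.
Discount-window repayment $18 billion: Bank of Canada balance sheet contracts → −$18B.
Net: 55 − 85 + 86 + 0 − 18 = +$38 billion.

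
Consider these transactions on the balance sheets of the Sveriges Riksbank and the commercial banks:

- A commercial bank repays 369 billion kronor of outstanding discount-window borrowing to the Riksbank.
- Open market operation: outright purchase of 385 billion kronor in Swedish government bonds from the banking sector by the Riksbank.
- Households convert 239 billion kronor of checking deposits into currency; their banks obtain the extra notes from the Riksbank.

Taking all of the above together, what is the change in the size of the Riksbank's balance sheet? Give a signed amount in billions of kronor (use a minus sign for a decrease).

Riksbank balance sheet:
  Assets:      Securities +385B, Loans to banks −369B
  Liabilities: Bank reserves −223B, Currency in circulation +239B
Change in total Riksbank assets = +16 billion.

+16 billion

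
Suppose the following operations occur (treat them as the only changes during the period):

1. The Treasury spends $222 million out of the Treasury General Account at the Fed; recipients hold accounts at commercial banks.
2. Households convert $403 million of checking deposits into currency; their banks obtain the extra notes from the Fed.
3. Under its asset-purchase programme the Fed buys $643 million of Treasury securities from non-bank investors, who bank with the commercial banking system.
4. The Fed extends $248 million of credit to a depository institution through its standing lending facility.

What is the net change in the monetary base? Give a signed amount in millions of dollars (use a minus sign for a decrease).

Government spending $222 million: a non-base liability converts back to reserves → +$222M.
Currency withdrawal $403 million: just a shift between currency and reserves — both are base money → 0.
Asset purchase (from non-banks) $643 million: Fed balance sheet expands → +$643M.
Discount-window loan $248 million: Fed balance sheet expands → +$248M.
Net: 222 + 0 + 643 + 248 = +$1113 million.

+$1113 million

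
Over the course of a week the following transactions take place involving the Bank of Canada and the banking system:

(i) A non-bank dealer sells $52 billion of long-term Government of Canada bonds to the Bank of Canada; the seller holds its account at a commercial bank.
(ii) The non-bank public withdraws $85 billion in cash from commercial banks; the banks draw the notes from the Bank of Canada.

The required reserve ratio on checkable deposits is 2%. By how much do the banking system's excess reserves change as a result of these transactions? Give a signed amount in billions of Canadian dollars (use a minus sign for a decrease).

Asset purchase (from non-banks) $52 billion: reserves +$52B, deposits +$52B.
Currency withdrawal $85 billion: reserves −$85B, deposits −$85B.
Totals: Δreserves = −$33B, Δdeposits = −$33B.
Δrequired reserves = 2% × −$33B = −$0.66B.
Δexcess reserves = Δreserves − Δrequired = −$33B − (−$0.66B) = -$32.34 billion.

-$32.34 billion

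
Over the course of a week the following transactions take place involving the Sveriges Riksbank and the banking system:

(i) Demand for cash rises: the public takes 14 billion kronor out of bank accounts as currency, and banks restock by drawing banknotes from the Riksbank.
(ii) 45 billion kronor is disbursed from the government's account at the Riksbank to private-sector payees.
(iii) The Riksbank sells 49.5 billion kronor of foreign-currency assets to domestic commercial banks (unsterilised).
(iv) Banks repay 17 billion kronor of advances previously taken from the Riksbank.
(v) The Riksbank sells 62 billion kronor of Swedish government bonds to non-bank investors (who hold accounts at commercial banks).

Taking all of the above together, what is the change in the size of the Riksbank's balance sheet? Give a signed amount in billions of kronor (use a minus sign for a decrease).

-128.5 billion

Currency withdrawal 14 billion kronor: only the composition of liabilities changes → 0.
Government spending 45 billion kronor: only the composition of liabilities changes → 0.
FX sale 49.5 billion kronor: a Riksbank asset is shed → −49.5B.
Discount-window repayment 17 billion kronor: a Riksbank asset is shed → −17B.
Asset sale (to non-banks) 62 billion kronor: a Riksbank asset is shed → −62B.
Net: 0 + 0 − 49.5 − 17 − 62 = -128.5 billion.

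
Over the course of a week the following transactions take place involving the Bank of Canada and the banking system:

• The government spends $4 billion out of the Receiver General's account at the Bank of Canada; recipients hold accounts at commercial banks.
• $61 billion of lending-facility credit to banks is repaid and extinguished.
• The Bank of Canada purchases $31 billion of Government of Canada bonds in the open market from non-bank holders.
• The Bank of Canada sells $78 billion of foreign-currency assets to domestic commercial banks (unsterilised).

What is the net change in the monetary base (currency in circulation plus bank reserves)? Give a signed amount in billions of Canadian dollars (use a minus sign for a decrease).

Bank of Canada balance sheet:
  Assets:      Securities +$31B, Loans to banks −$61B, Foreign assets −$78B
  Liabilities: Bank reserves −$104B, Government deposits −$4B
Monetary base = currency + reserves: 0 + (−$104B) = -$104 billion.

-$104 billion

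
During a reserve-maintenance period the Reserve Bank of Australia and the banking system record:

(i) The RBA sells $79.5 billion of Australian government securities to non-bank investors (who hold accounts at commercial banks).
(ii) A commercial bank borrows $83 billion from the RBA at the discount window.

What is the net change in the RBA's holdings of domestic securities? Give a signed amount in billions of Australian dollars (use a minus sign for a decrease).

-$79.5 billion

Asset sale (to non-banks) $79.5 billion: securities removed from the RBA's portfolio → −$79.5B.
Discount-window loan $83 billion: the RBA's securities portfolio is untouched → 0.
Net: −79.5 + 0 = -$79.5 billion.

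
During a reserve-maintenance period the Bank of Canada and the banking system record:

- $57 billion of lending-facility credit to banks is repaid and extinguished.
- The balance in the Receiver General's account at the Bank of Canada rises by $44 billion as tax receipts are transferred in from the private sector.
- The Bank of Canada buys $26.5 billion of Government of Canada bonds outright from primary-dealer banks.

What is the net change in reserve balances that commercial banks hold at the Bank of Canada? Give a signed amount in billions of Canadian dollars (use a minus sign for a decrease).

-$74.5 billion

Discount-window repayment $57 billion: repayment is debited from reserves → −$57B.
Government account inflow $44 billion: funds move from bank reserves into the government account → −$44B.
OMO purchase (from banks) $26.5 billion: the Bank of Canada pays by crediting reserve accounts → +$26.5B.
Net: −57 − 44 + 26.5 = -$74.5 billion.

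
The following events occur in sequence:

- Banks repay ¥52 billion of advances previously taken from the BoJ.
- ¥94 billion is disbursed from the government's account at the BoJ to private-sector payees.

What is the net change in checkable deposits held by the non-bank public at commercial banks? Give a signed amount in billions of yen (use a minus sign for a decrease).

+¥94 billion

BoJ balance sheet:
  Assets:      Loans to banks −¥52B
  Liabilities: Bank reserves +¥42B, Government deposits −¥94B
Commercial banking system:
  Assets:      Reserves at CB +¥42B
  Liabilities: Checkable deposits +¥94B, Borrowings from CB −¥52B
So the change in checkable deposits held by the non-bank public at commercial banks is +¥94 billion.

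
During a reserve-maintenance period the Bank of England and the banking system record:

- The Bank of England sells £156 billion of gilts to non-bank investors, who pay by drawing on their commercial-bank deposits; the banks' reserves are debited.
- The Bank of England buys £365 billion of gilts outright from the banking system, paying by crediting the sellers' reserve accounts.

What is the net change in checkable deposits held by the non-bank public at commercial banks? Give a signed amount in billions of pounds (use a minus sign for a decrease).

Bank of England balance sheet:
  Assets:      Securities +£209B
  Liabilities: Bank reserves +£209B
Commercial banking system:
  Assets:      Reserves at CB +£209B, Securities −£365B
  Liabilities: Checkable deposits −£156B
So the change in checkable deposits held by the non-bank public at commercial banks is -£156 billion.

-£156 billion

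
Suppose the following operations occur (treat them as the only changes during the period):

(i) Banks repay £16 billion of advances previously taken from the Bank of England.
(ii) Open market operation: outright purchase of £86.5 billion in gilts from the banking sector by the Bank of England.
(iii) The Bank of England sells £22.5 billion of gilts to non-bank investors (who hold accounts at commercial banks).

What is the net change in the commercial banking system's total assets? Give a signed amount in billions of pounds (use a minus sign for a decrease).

Discount-window repayment £16 billion: bank balance sheets shrink → −£16B.
OMO purchase (from banks) £86.5 billion: just an asset swap on bank balance sheets → 0.
Asset sale (to non-banks) £22.5 billion: bank balance sheets shrink → −£22.5B.
Net: −16 + 0 − 22.5 = -£38.5 billion.

-£38.5 billion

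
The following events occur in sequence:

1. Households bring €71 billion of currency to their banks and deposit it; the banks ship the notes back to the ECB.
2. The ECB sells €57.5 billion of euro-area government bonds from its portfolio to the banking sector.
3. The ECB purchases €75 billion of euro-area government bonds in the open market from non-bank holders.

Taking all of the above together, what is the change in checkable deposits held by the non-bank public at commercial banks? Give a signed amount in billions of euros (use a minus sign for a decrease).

+€146 billion

Currency deposit €71 billion: non-bank counterparties' bank balances rise → +€71B.
OMO sale (to banks) €57.5 billion: the counterparty is a bank, so public deposits are unchanged → 0.
Asset purchase (from non-banks) €75 billion: non-bank counterparties' bank balances rise → +€75B.
Net: 71 + 0 + 75 = +€146 billion.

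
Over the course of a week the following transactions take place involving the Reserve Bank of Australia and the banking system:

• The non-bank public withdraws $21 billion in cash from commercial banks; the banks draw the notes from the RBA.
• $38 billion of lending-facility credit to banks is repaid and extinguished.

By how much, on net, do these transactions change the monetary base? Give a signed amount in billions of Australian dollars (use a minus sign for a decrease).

-$38 billion

Currency withdrawal $21 billion: just a shift between currency and reserves — both are base money → 0.
Discount-window repayment $38 billion: RBA balance sheet contracts → −$38B.
Net: 0 − 38 = -$38 billion.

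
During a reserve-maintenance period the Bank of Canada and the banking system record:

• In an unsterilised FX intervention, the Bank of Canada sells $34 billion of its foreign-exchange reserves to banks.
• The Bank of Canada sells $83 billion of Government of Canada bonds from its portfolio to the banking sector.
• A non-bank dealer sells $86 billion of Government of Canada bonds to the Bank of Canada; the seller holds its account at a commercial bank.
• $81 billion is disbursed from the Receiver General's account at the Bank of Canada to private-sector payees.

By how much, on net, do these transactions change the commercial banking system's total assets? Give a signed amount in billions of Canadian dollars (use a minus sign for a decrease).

+$167 billion

FX sale $34 billion: just an asset swap on bank balance sheets → 0.
OMO sale (to banks) $83 billion: just an asset swap on bank balance sheets → 0.
Asset purchase (from non-banks) $86 billion: bank balance sheets expand → +$86B.
Government spending $81 billion: bank balance sheets expand → +$81B.
Net: 0 + 0 + 86 + 81 = +$167 billion.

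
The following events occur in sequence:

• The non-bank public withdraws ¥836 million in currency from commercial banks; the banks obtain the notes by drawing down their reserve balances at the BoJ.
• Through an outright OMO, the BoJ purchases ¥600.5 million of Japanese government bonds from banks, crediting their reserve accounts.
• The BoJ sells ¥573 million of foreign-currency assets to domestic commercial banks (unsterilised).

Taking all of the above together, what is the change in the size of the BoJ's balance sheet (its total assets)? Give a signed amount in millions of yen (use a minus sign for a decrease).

+¥27.5 million

Currency withdrawal ¥836 million: only the composition of liabilities changes → 0.
OMO purchase (from banks) ¥600.5 million: a BoJ asset is acquired → +¥600.5M.
FX sale ¥573 million: a BoJ asset is shed → −¥573M.
Net: 0 + 600.5 − 573 = +¥27.5 million.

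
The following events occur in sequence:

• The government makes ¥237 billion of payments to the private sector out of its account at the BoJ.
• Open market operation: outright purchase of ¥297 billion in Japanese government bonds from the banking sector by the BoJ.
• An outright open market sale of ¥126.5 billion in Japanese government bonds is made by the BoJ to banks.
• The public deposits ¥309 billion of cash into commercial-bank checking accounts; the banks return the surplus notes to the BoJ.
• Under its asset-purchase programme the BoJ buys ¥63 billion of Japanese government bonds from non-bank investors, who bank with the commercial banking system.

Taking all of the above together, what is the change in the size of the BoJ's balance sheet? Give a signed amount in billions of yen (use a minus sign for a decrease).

BoJ balance sheet:
  Assets:      Securities +¥233.5B
  Liabilities: Bank reserves +¥779.5B, Currency in circulation −¥309B, Government deposits −¥237B
Commercial banking system:
  Assets:      Reserves at CB +¥779.5B, Securities −¥170.5B
  Liabilities: Checkable deposits +¥609B
Change in total BoJ assets = +¥233.5 billion.

+¥233.5 billion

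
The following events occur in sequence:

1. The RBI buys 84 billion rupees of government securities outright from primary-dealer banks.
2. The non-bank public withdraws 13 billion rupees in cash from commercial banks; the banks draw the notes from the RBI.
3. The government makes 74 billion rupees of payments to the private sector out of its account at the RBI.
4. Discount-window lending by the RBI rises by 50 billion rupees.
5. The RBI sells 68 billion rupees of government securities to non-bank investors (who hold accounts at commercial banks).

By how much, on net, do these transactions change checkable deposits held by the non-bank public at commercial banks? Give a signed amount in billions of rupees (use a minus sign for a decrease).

OMO purchase (from banks) 84 billion rupees: the counterparty is a bank, so public deposits are unchanged → 0.
Currency withdrawal 13 billion rupees: non-bank counterparties' bank balances fall → −13B.
Government spending 74 billion rupees: non-bank counterparties' bank balances rise → +74B.
Discount-window loan 50 billion rupees: the counterparty is a bank, so public deposits are unchanged → 0.
Asset sale (to non-banks) 68 billion rupees: non-bank counterparties' bank balances fall → −68B.
Net: 0 − 13 + 74 + 0 − 68 = -7 billion.

-7 billion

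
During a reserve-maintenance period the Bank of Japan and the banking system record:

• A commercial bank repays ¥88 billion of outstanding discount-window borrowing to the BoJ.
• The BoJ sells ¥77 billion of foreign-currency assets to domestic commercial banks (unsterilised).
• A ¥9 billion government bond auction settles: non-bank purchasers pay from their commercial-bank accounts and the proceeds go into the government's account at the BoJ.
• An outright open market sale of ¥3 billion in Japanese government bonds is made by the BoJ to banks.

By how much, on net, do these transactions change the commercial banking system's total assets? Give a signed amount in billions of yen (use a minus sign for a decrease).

-¥97 billion

BoJ balance sheet:
  Assets:      Securities −¥3B, Loans to banks −¥88B, Foreign assets −¥77B
  Liabilities: Bank reserves −¥177B, Government deposits +¥9B
Commercial banking system:
  Assets:      Reserves at CB −¥177B, Securities +¥3B, Foreign assets +¥77B
  Liabilities: Checkable deposits −¥9B, Borrowings from CB −¥88B
Change in total bank assets = -¥97 billion.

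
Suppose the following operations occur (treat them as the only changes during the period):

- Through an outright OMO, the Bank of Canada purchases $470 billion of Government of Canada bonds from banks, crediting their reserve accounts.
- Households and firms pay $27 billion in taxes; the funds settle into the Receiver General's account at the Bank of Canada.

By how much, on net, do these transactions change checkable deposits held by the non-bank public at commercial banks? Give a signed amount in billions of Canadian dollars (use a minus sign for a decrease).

Bank of Canada balance sheet:
  Assets:      Securities +$470B
  Liabilities: Bank reserves +$443B, Government deposits +$27B
Commercial banking system:
  Assets:      Reserves at CB +$443B, Securities −$470B
  Liabilities: Checkable deposits −$27B
So the change in checkable deposits held by the non-bank public at commercial banks is -$27 billion.

-$27 billion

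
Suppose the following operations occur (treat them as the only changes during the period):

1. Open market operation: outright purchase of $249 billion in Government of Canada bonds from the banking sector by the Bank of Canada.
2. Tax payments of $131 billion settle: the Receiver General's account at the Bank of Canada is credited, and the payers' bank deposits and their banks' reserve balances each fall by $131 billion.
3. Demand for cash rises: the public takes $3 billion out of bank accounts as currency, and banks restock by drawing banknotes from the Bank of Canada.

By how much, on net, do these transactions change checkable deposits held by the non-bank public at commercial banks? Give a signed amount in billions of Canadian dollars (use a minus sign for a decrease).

OMO purchase (from banks) $249 billion: the counterparty is a bank, so public deposits are unchanged → 0.
Government account inflow $131 billion: non-bank counterparties' bank balances fall → −$131B.
Currency withdrawal $3 billion: non-bank counterparties' bank balances fall → −$3B.
Net: 0 − 131 − 3 = -$134 billion.

-$134 billion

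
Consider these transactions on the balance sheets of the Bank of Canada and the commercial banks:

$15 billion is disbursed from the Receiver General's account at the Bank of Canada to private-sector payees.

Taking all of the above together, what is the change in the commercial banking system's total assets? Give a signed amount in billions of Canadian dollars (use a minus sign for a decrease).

Bank of Canada balance sheet:
  Assets:      no change
  Liabilities: Bank reserves +$15B, Government deposits −$15B
Commercial banking system:
  Assets:      Reserves at CB +$15B
  Liabilities: Checkable deposits +$15B
Change in total bank assets = +$15 billion.

+$15 billion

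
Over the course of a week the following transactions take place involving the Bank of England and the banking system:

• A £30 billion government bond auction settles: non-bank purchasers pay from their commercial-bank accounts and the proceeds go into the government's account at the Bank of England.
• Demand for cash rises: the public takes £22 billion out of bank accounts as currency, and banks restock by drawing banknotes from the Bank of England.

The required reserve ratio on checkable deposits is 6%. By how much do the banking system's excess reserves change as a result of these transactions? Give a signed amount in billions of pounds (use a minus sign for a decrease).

-£48.88 billion

Government account inflow £30 billion: reserves −£30B, deposits −£30B.
Currency withdrawal £22 billion: reserves −£22B, deposits −£22B.
Totals: Δreserves = −£52B, Δdeposits = −£52B.
Δrequired reserves = 6% × −£52B = −£3.12B.
Δexcess reserves = Δreserves − Δrequired = −£52B − (−£3.12B) = -£48.88 billion.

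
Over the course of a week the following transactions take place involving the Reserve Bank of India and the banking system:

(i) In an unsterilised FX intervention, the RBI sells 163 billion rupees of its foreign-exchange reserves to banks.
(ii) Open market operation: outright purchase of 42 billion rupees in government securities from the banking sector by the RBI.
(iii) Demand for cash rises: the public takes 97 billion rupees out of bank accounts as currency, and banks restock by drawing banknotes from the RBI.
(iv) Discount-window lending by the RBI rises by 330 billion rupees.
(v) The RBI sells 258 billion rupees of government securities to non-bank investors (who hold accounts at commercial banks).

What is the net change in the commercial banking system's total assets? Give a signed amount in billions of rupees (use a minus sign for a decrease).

RBI balance sheet:
  Assets:      Securities −216B, Loans to banks +330B, Foreign assets −163B
  Liabilities: Bank reserves −146B, Currency in circulation +97B
Commercial banking system:
  Assets:      Reserves at CB −146B, Securities −42B, Foreign assets +163B
  Liabilities: Checkable deposits −355B, Borrowings from CB +330B
Change in total bank assets = -25 billion.

-25 billion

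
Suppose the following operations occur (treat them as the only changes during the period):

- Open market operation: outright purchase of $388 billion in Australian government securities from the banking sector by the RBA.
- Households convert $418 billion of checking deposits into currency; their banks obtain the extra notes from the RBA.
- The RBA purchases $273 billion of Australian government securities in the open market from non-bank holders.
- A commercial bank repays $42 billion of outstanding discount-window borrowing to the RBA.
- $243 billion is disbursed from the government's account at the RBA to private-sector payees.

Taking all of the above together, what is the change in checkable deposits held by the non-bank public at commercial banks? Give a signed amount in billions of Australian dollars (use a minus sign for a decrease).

+$98 billion

OMO purchase (from banks) $388 billion: the counterparty is a bank, so public deposits are unchanged → 0.
Currency withdrawal $418 billion: non-bank counterparties' bank balances fall → −$418B.
Asset purchase (from non-banks) $273 billion: non-bank counterparties' bank balances rise → +$273B.
Discount-window repayment $42 billion: the counterparty is a bank, so public deposits are unchanged → 0.
Government spending $243 billion: non-bank counterparties' bank balances rise → +$243B.
Net: 0 − 418 + 273 + 0 + 243 = +$98 billion.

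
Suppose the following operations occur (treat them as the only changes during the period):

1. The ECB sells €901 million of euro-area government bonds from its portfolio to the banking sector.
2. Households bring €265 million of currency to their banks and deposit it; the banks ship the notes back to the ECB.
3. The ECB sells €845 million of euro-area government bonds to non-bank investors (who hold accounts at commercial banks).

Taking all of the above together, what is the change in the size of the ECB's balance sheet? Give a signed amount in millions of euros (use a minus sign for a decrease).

-€1746 million

OMO sale (to banks) €901 million: an ECB asset is shed → −€901M.
Currency deposit €265 million: only the composition of liabilities changes → 0.
Asset sale (to non-banks) €845 million: an ECB asset is shed → −€845M.
Net: −901 + 0 − 845 = -€1746 million.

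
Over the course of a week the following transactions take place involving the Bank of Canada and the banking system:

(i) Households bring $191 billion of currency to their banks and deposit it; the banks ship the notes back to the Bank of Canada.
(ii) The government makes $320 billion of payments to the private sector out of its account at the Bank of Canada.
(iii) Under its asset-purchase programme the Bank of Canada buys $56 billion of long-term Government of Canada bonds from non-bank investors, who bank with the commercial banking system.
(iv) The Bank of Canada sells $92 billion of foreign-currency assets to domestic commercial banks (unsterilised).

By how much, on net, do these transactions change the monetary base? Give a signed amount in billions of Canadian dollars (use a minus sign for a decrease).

+$284 billion

Currency deposit $191 billion: just a shift between currency and reserves — both are base money → 0.
Government spending $320 billion: a non-base liability converts back to reserves → +$320B.
Asset purchase (from non-banks) $56 billion: Bank of Canada balance sheet expands → +$56B.
FX sale $92 billion: Bank of Canada balance sheet contracts → −$92B.
Net: 0 + 320 + 56 − 92 = +$284 billion.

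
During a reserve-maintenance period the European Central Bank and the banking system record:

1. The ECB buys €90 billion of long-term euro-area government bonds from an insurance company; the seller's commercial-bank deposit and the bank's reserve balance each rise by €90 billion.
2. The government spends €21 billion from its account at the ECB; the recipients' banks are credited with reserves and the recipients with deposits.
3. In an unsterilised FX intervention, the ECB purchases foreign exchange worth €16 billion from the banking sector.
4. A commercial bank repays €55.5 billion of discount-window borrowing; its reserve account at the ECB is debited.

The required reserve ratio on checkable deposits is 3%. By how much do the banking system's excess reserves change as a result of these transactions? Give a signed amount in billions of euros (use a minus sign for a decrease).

+€68.17 billion

Asset purchase (from non-banks) €90 billion: reserves +€90B, deposits +€90B.
Government spending €21 billion: reserves +€21B, deposits +€21B.
FX purchase €16 billion: reserves +€16B, deposits 0.
Discount-window repayment €55.5 billion: reserves −€55.5B, deposits 0.
Totals: Δreserves = +€71.5B, Δdeposits = +€111B.
Δrequired reserves = 3% × +€111B = +€3.33B.
Δexcess reserves = Δreserves − Δrequired = +€71.5B − (+€3.33B) = +€68.17 billion.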